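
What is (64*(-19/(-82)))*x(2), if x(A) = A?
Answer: 1216/41 ≈ 29.659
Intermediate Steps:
(64*(-19/(-82)))*x(2) = (64*(-19/(-82)))*2 = (64*(-19*(-1/82)))*2 = (64*(19/82))*2 = (608/41)*2 = 1216/41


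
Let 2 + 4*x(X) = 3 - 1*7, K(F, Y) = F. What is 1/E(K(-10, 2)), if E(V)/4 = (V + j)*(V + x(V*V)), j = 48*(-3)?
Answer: 1/7084 ≈ 0.00014116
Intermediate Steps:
x(X) = -3/2 (x(X) = -½ + (3 - 1*7)/4 = -½ + (3 - 7)/4 = -½ + (¼)*(-4) = -½ - 1 = -3/2)
j = -144
E(V) = 4*(-144 + V)*(-3/2 + V) (E(V) = 4*((V - 144)*(V - 3/2)) = 4*((-144 + V)*(-3/2 + V)) = 4*(-144 + V)*(-3/2 + V))
1/E(K(-10, 2)) = 1/(864 - 582*(-10) + 4*(-10)²) = 1/(864 + 5820 + 4*100) = 1/(864 + 5820 + 400) = 1/7084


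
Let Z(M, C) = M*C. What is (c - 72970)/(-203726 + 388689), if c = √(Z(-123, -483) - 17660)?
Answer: -72970/184963 + √41749/184963 ≈ -0.39341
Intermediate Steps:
Z(M, C) = C*M
c = √41749 (c = √(-483*(-123) - 17660) = √(59409 - 17660) = √41749 ≈ 204.33)
(c - 72970)/(-203726 + 388689) = (√41749 - 72970)/(-203726 + 388689) = (-72970 + √41749)/184963 = (-72970 + √41749)*(1/184963) = -72970/184963 + √41749/184963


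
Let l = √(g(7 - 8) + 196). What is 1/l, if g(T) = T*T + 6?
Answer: √203/203 ≈ 0.070186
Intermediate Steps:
g(T) = 6 + T² (g(T) = T² + 6 = 6 + T²)
l = √203 (l = √((6 + (7 - 8)²) + 196) = √((6 + (-1)²) + 196) = √((6 + 1) + 196) = √(7 + 196) = √203 ≈ 14.248)
1/l = 1/(√203) = √203/203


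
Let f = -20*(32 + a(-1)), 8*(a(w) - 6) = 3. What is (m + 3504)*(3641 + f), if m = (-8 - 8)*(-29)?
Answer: 11402048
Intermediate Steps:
m = 464 (m = -16*(-29) = 464)
a(w) = 51/8 (a(w) = 6 + (⅛)*3 = 6 + 3/8 = 51/8)
f = -1535/2 (f = -20*(32 + 51/8) = -20*307/8 = -1535/2 ≈ -767.50)
(m + 3504)*(3641 + f) = (464 + 3504)*(3641 - 1535/2) = 3968*(5747/2) = 11402048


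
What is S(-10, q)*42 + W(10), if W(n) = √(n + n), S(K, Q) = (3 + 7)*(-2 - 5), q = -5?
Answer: -2940 + 2*√5 ≈ -2935.5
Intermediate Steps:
S(K, Q) = -70 (S(K, Q) = 10*(-7) = -70)
W(n) = √2*√n (W(n) = √(2*n) = √2*√n)
S(-10, q)*42 + W(10) = -70*42 + √2*√10 = -2940 + 2*√5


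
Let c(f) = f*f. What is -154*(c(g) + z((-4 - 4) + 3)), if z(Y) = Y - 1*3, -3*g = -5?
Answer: 7238/9 ≈ 804.22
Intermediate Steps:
g = 5/3 (g = -⅓*(-5) = 5/3 ≈ 1.6667)
c(f) = f²
z(Y) = -3 + Y (z(Y) = Y - 3 = -3 + Y)
-154*(c(g) + z((-4 - 4) + 3)) = -154*((5/3)² + (-3 + ((-4 - 4) + 3))) = -154*(25/9 + (-3 + (-8 + 3))) = -154*(25/9 + (-3 - 5)) = -154*(25/9 - 8) = -154*(-47/9) = 7238/9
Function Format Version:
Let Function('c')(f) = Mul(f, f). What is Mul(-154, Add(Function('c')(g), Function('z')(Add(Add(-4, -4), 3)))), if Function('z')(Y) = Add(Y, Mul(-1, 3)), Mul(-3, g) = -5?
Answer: Rational(7238, 9) ≈ 804.22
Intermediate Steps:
g = Rational(5, 3) (g = Mul(Rational(-1, 3), -5) = Rational(5, 3) ≈ 1.6667)
Function('c')(f) = Pow(f, 2)
Function('z')(Y) = Add(-3, Y) (Function('z')(Y) = Add(Y, -3) = Add(-3, Y))
Mul(-154, Add(Function('c')(g), Function('z')(Add(Add(-4, -4), 3)))) = Mul(-154, Add(Pow(Rational(5, 3), 2), Add(-3, Add(Add(-4, -4), 3)))) = Mul(-154, Add(Rational(25, 9), Add(-3, Add(-8, 3)))) = Mul(-154, Add(Rational(25, 9), Add(-3, -5))) = Mul(-154, Add(Rational(25, 9), -8)) = Mul(-154, Rational(-47, 9)) = Rational(7238, 9)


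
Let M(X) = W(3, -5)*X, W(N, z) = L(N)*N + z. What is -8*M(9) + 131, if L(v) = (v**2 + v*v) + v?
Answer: -4045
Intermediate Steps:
L(v) = v + 2*v**2 (L(v) = (v**2 + v**2) + v = 2*v**2 + v = v + 2*v**2)
W(N, z) = z + N**2*(1 + 2*N) (W(N, z) = (N*(1 + 2*N))*N + z = N**2*(1 + 2*N) + z = z + N**2*(1 + 2*N))
M(X) = 58*X (M(X) = (-5 + 3**2*(1 + 2*3))*X = (-5 + 9*(1 + 6))*X = (-5 + 9*7)*X = (-5 + 63)*X = 58*X)
-8*M(9) + 131 = -464*9 + 131 = -8*522 + 131 = -4176 + 131 = -4045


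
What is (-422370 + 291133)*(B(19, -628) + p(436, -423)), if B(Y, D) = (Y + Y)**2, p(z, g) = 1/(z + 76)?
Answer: -97027319973/512 ≈ -1.8951e+8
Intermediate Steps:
p(z, g) = 1/(76 + z)
B(Y, D) = 4*Y**2 (B(Y, D) = (2*Y)**2 = 4*Y**2)
(-422370 + 291133)*(B(19, -628) + p(436, -423)) = (-422370 + 291133)*(4*19**2 + 1/(76 + 436)) = -131237*(4*361 + 1/512) = -131237*(1444 + 1/512) = -131237*739329/512 = -97027319973/512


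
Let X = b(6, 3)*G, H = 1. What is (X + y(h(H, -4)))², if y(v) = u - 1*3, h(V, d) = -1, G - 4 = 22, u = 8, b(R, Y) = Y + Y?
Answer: 25921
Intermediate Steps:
b(R, Y) = 2*Y
G = 26 (G = 4 + 22 = 26)
y(v) = 5 (y(v) = 8 - 1*3 = 8 - 3 = 5)
X = 156 (X = (2*3)*26 = 6*26 = 156)
(X + y(h(H, -4)))² = (156 + 5)² = 161² = 25921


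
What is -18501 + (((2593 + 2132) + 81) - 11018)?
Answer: -24713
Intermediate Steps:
-18501 + (((2593 + 2132) + 81) - 11018) = -18501 + ((4725 + 81) - 11018) = -18501 + (4806 - 11018) = -18501 - 6212 = -24713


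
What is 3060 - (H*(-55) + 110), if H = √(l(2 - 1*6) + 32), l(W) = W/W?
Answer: 2950 + 55*√33 ≈ 3265.9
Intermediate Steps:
l(W) = 1
H = √33 (H = √(1 + 32) = √33 ≈ 5.7446)
3060 - (H*(-55) + 110) = 3060 - (√33*(-55) + 110) = 3060 - (-55*√33 + 110) = 3060 - (110 - 55*√33) = 3060 + (-110 + 55*√33) = 2950 + 55*√33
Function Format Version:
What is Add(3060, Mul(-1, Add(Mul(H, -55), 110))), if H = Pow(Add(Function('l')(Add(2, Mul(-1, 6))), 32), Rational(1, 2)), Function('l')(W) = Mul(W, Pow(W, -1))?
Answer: Add(2950, Mul(55, Pow(33, Rational(1, 2)))) ≈ 3265.9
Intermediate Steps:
Function('l')(W) = 1
H = Pow(33, Rational(1, 2)) (H = Pow(Add(1, 32), Rational(1, 2)) = Pow(33, Rational(1, 2)) ≈ 5.7446)
Add(3060, Mul(-1, Add(Mul(H, -55), 110))) = Add(3060, Mul(-1, Add(Mul(Pow(33, Rational(1, 2)), -55), 110))) = Add(3060, Mul(-1, Add(Mul(-55, Pow(33, Rational(1, 2))), 110))) = Add(3060, Mul(-1, Add(110, Mul(-55, Pow(33, Rational(1, 2)))))) = Add(3060, Add(-110, Mul(55, Pow(33, Rational(1, 2))))) = Add(2950, Mul(55, Pow(33, Rational(1, 2))))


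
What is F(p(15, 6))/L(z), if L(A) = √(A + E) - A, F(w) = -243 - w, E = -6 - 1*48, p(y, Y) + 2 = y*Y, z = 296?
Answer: 48988/43687 + 3641*√2/87374 ≈ 1.1803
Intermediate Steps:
p(y, Y) = -2 + Y*y (p(y, Y) = -2 + y*Y = -2 + Y*y)
E = -54 (E = -6 - 48 = -54)
L(A) = √(-54 + A) - A (L(A) = √(A - 54) - A = √(-54 + A) - A)
F(p(15, 6))/L(z) = (-243 - (-2 + 6*15))/(√(-54 + 296) - 1*296) = (-243 - (-2 + 90))/(√242 - 296) = (-243 - 1*88)/(11*√2 - 296) = (-243 - 88)/(-296 + 11*√2) = -331/(-296 + 11*√2)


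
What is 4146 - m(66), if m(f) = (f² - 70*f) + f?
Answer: 4344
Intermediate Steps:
m(f) = f² - 69*f
4146 - m(66) = 4146 - 66*(-69 + 66) = 4146 - 66*(-3) = 4146 - 1*(-198) = 4146 + 198 = 4344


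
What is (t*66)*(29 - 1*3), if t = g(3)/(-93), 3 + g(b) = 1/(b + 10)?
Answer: 1672/31 ≈ 53.935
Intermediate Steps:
g(b) = -3 + 1/(10 + b) (g(b) = -3 + 1/(b + 10) = -3 + 1/(10 + b))
t = 38/1209 (t = ((-29 - 3*3)/(10 + 3))/(-93) = ((-29 - 9)/13)*(-1/93) = ((1/13)*(-38))*(-1/93) = -38/13*(-1/93) = 38/1209 ≈ 0.031431)
(t*66)*(29 - 1*3) = ((38/1209)*66)*(29 - 1*3) = 836*(29 - 3)/403 = (836/403)*26 = 1672/31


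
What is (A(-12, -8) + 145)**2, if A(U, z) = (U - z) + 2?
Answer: 20449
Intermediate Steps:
A(U, z) = 2 + U - z
(A(-12, -8) + 145)**2 = ((2 - 12 - 1*(-8)) + 145)**2 = ((2 - 12 + 8) + 145)**2 = (-2 + 145)**2 = 143**2 = 20449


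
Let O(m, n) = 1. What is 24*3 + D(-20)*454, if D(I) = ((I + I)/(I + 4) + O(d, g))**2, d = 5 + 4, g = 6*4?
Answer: 11267/2 ≈ 5633.5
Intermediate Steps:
g = 24
d = 9
D(I) = (1 + 2*I/(4 + I))**2 (D(I) = ((I + I)/(I + 4) + 1)**2 = ((2*I)/(4 + I) + 1)**2 = (2*I/(4 + I) + 1)**2 = (1 + 2*I/(4 + I))**2)
24*3 + D(-20)*454 = 24*3 + ((4 + 3*(-20))**2/(4 - 20)**2)*454 = 72 + ((4 - 60)**2/(-16)**2)*454 = 72 + ((1/256)*(-56)**2)*454 = 72 + ((1/256)*3136)*454 = 72 + (49/4)*454 = 72 + 11123/2 = 11267/2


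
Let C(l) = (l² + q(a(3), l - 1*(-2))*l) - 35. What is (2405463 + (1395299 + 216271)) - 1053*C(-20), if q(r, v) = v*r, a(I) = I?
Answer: 2495448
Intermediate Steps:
q(r, v) = r*v
C(l) = -35 + l² + l*(6 + 3*l) (C(l) = (l² + (3*(l - 1*(-2)))*l) - 35 = (l² + (3*(l + 2))*l) - 35 = (l² + (3*(2 + l))*l) - 35 = (l² + (6 + 3*l)*l) - 35 = (l² + l*(6 + 3*l)) - 35 = -35 + l² + l*(6 + 3*l))
(2405463 + (1395299 + 216271)) - 1053*C(-20) = (2405463 + (1395299 + 216271)) - 1053*(-35 + 4*(-20)² + 6*(-20)) = (2405463 + 1611570) - 1053*(-35 + 4*400 - 120) = 4017033 - 1053*(-35 + 1600 - 120) = 4017033 - 1053*1445 = 4017033 - 1521585 = 2495448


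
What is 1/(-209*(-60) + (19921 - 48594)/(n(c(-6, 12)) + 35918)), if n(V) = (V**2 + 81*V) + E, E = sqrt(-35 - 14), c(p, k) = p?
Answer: 15774040601456/197793717110890609 - 200711*I/197793717110890609 ≈ 7.975e-5 - 1.0147e-12*I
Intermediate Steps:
E = 7*I (E = sqrt(-49) = 7*I ≈ 7.0*I)
n(V) = V**2 + 7*I + 81*V (n(V) = (V**2 + 81*V) + 7*I = V**2 + 7*I + 81*V)
1/(-209*(-60) + (19921 - 48594)/(n(c(-6, 12)) + 35918)) = 1/(-209*(-60) + (19921 - 48594)/(((-6)**2 + 7*I + 81*(-6)) + 35918)) = 1/(12540 - 28673/((36 + 7*I - 486) + 35918)) = 1/(12540 - 28673/((-450 + 7*I) + 35918)) = 1/(12540 - 28673*(35468 - 7*I)/1257979073)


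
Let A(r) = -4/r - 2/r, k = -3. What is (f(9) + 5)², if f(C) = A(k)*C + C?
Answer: 1024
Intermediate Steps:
A(r) = -6/r
f(C) = 3*C (f(C) = (-6/(-3))*C + C = (-6*(-⅓))*C + C = 2*C + C = 3*C)
(f(9) + 5)² = (3*9 + 5)² = (27 + 5)² = 32² = 1024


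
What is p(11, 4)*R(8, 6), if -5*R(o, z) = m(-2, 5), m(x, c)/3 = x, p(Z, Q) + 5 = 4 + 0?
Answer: -6/5 ≈ -1.2000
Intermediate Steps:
p(Z, Q) = -1 (p(Z, Q) = -5 + (4 + 0) = -5 + 4 = -1)
m(x, c) = 3*x
R(o, z) = 6/5 (R(o, z) = -3*(-2)/5 = -⅕*(-6) = 6/5)
p(11, 4)*R(8, 6) = -1*6/5 = -6/5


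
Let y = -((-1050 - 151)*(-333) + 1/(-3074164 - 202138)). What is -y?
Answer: 1310301287765/3276302 ≈ 3.9993e+5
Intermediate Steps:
y = -1310301287765/3276302 (y = -(-1201*(-333) + 1/(-3276302)) = -(399933 - 1/3276302) = -1*1310301287765/3276302 = -1310301287765/3276302 ≈ -3.9993e+5)
-y = -1*(-1310301287765/3276302) = 1310301287765/3276302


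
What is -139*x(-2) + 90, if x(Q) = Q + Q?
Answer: 646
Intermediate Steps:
x(Q) = 2*Q
-139*x(-2) + 90 = -278*(-2) + 90 = -139*(-4) + 90 = 556 + 90 = 646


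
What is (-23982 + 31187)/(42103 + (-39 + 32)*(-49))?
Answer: 7205/42446 ≈ 0.16974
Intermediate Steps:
(-23982 + 31187)/(42103 + (-39 + 32)*(-49)) = 7205/(42103 - 7*(-49)) = 7205/(42103 + 343) = 7205/42446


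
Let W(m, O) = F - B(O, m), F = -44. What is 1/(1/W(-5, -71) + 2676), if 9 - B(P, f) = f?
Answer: 58/155207 ≈ 0.00037369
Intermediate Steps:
B(P, f) = 9 - f
W(m, O) = -53 + m (W(m, O) = -44 - (9 - m) = -44 + (-9 + m) = -53 + m)
1/(1/W(-5, -71) + 2676) = 1/(1/(-53 - 5) + 2676) = 1/(1/(-58) + 2676) = 1/(-1/58 + 2676) = 1/(155207/58) = 58/155207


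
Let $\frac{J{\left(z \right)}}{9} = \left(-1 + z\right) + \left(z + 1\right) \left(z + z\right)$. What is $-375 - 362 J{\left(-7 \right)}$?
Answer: $-247983$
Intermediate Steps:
$J{\left(z \right)} = -9 + 9 z + 18 z \left(1 + z\right)$ ($J{\left(z \right)} = 9 \left(\left(-1 + z\right) + \left(z + 1\right) \left(z + z\right)\right) = 9 \left(\left(-1 + z\right) + \left(1 + z\right) 2 z\right) = 9 \left(\left(-1 + z\right) + 2 z \left(1 + z\right)\right) = 9 \left(-1 + z + 2 z \left(1 + z\right)\right) = -9 + 9 z + 18 z \left(1 + z\right)$)
$-375 - 362 J{\left(-7 \right)} = -375 - 362 \left(-9 + 18 \left(-7\right)^{2} + 27 \left(-7\right)\right) = -375 - 362 \left(-9 + 18 \cdot 49 - 189\right) = -375 - 362 \left(-9 + 882 - 189\right) = -375 - 247608 = -247983$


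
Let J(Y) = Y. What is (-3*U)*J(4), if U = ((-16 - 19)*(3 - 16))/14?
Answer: -390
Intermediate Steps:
U = 65/2 (U = -35*(-13)*(1/14) = 455*(1/14) = 65/2 ≈ 32.500)
(-3*U)*J(4) = -3*65/2*4 = -195/2*4 = -390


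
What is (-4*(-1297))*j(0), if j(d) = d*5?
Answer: 0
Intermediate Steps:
j(d) = 5*d
(-4*(-1297))*j(0) = (-4*(-1297))*(5*0) = 5188*0 = 0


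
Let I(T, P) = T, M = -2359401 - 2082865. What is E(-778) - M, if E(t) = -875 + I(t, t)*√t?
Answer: 4441391 - 778*I*√778 ≈ 4.4414e+6 - 21700.0*I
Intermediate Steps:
M = -4442266
E(t) = -875 + t^(3/2) (E(t) = -875 + t*√t = -875 + t^(3/2))
E(-778) - M = (-875 + (-778)^(3/2)) - 1*(-4442266) = (-875 - 778*I*√778) + 4442266 = 4441391 - 778*I*√778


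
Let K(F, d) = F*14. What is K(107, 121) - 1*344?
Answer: 1154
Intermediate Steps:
K(F, d) = 14*F
K(107, 121) - 1*344 = 14*107 - 1*344 = 1498 - 344 = 1154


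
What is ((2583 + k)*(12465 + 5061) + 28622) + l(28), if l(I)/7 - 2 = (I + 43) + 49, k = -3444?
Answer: -15060410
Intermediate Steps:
l(I) = 658 + 7*I (l(I) = 14 + 7*((I + 43) + 49) = 14 + 7*((43 + I) + 49) = 14 + 7*(92 + I) = 14 + (644 + 7*I) = 658 + 7*I)
((2583 + k)*(12465 + 5061) + 28622) + l(28) = ((2583 - 3444)*(12465 + 5061) + 28622) + (658 + 7*28) = (-861*17526 + 28622) + (658 + 196) = (-15089886 + 28622) + 854 = -15061264 + 854 = -15060410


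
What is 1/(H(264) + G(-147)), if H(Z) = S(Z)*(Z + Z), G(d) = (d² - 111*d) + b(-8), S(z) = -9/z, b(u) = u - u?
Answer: 1/37908 ≈ 2.6380e-5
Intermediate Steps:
b(u) = 0
G(d) = d² - 111*d (G(d) = (d² - 111*d) + 0 = d² - 111*d)
H(Z) = -18 (H(Z) = (-9/Z)*(Z + Z) = (-9/Z)*(2*Z) = -18)
1/(H(264) + G(-147)) = 1/(-18 - 147*(-111 - 147)) = 1/(-18 - 147*(-258)) = 1/(-18 + 37926) = 1/37908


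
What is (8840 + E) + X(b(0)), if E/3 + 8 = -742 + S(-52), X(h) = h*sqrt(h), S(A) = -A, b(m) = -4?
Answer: 6746 - 8*I ≈ 6746.0 - 8.0*I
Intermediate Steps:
X(h) = h**(3/2)
E = -2094 (E = -24 + 3*(-742 - 1*(-52)) = -24 + 3*(-742 + 52) = -24 + 3*(-690) = -24 - 2070 = -2094)
(8840 + E) + X(b(0)) = (8840 - 2094) + (-4)**(3/2) = 6746 - 8*I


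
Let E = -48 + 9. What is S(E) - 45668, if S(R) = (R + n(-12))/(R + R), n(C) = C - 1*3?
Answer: -593675/13 ≈ -45667.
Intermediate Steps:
n(C) = -3 + C (n(C) = C - 3 = -3 + C)
E = -39
S(R) = (-15 + R)/(2*R) (S(R) = (R + (-3 - 12))/(R + R) = (R - 15)/((2*R)) = (-15 + R)*(1/(2*R)) = (-15 + R)/(2*R))
S(E) - 45668 = (½)*(-15 - 39)/(-39) - 45668 = (½)*(-1/39)*(-54) - 45668 = 9/13 - 45668 = -593675/13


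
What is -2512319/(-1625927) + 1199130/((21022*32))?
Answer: 1819872442043/546883798304 ≈ 3.3277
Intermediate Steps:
-2512319/(-1625927) + 1199130/((21022*32)) = -2512319*(-1/1625927) + 1199130/672704 = 2512319/1625927 + 1199130*(1/672704) = 2512319/1625927 + 599565/336352 = 1819872442043/546883798304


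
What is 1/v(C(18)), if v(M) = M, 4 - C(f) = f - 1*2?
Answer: -1/12 ≈ -0.083333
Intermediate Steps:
C(f) = 6 - f (C(f) = 4 - (f - 1*2) = 4 - (f - 2) = 4 - (-2 + f) = 4 + (2 - f) = 6 - f)
1/v(C(18)) = 1/(6 - 1*18) = 1/(6 - 18) = 1/(-12) = -1/12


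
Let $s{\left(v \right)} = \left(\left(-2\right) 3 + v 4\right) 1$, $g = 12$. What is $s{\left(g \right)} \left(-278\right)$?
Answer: $-11676$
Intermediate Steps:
$s{\left(v \right)} = -6 + 4 v$ ($s{\left(v \right)} = \left(-6 + 4 v\right) 1 = -6 + 4 v$)
$s{\left(g \right)} \left(-278\right) = \left(-6 + 4 \cdot 12\right) \left(-278\right) = \left(-6 + 48\right) \left(-278\right) = 42 \left(-278\right) = -11676$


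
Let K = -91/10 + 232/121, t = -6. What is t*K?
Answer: 26073/605 ≈ 43.096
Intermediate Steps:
K = -8691/1210 (K = -91*⅒ + 232*(1/121) = -91/10 + 232/121 = -8691/1210 ≈ -7.1826)
t*K = -6*(-8691/1210) = 26073/605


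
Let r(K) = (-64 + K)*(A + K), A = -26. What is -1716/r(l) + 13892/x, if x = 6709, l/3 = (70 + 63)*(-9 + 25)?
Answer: 12686468429/6126927160 ≈ 2.0706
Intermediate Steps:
l = 6384 (l = 3*((70 + 63)*(-9 + 25)) = 3*(133*16) = 3*2128 = 6384)
r(K) = (-64 + K)*(-26 + K)
-1716/r(l) + 13892/x = -1716/(1664 + 6384² - 90*6384) + 13892/6709 = -1716/(1664 + 40755456 - 574560) + 13892*(1/6709) = -1716/40182560 + 13892/6709 = -1716*1/40182560 + 13892/6709 = -39/913240 + 13892/6709 = 12686468429/6126927160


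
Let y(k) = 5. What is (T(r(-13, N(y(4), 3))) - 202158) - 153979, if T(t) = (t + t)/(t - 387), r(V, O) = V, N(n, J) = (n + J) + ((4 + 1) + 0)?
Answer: -71227387/200 ≈ -3.5614e+5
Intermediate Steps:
N(n, J) = 5 + J + n (N(n, J) = (J + n) + (5 + 0) = (J + n) + 5 = 5 + J + n)
T(t) = 2*t/(-387 + t) (T(t) = (2*t)/(-387 + t) = 2*t/(-387 + t))
(T(r(-13, N(y(4), 3))) - 202158) - 153979 = (2*(-13)/(-387 - 13) - 202158) - 153979 = (2*(-13)/(-400) - 202158) - 153979 = (2*(-13)*(-1/400) - 202158) - 153979 = (13/200 - 202158) - 153979 = -40431587/200 - 153979 = -71227387/200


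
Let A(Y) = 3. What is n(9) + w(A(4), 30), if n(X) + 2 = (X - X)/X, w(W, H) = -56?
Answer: -58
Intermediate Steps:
n(X) = -2 (n(X) = -2 + (X - X)/X = -2 + 0/X = -2 + 0 = -2)
n(9) + w(A(4), 30) = -2 - 56 = -58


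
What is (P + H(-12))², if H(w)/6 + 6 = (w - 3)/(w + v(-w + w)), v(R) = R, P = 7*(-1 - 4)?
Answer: 16129/4 ≈ 4032.3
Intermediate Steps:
P = -35 (P = 7*(-5) = -35)
H(w) = -36 + 6*(-3 + w)/w (H(w) = -36 + 6*((w - 3)/(w + (-w + w))) = -36 + 6*((-3 + w)/(w + 0)) = -36 + 6*((-3 + w)/w) = -36 + 6*(-3 + w)/w)
(P + H(-12))² = (-35 + (-30 - 18/(-12)))² = (-35 + (-30 - 18*(-1/12)))² = (-35 + (-30 + 3/2))² = (-35 - 57/2)² = (-127/2)² = 16129/4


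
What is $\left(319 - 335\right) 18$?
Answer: $-288$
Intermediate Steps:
$\left(319 - 335\right) 18 = \left(-16\right) 18 = -288$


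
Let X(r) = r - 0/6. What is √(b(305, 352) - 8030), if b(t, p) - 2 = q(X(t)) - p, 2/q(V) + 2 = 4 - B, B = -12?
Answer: I*√410613/7 ≈ 91.542*I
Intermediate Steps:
X(r) = r (X(r) = r - 0/6 = r - 1*0 = r + 0 = r)
q(V) = ⅐ (q(V) = 2/(-2 + (4 - 1*(-12))) = 2/(-2 + (4 + 12)) = 2/(-2 + 16) = 2/14 = 2*(1/14) = ⅐)
b(t, p) = 15/7 - p (b(t, p) = 2 + (⅐ - p) = 15/7 - p)
√(b(305, 352) - 8030) = √((15/7 - 1*352) - 8030) = √((15/7 - 352) - 8030) = √(-2449/7 - 8030) = √(-58659/7) = I*√410613/7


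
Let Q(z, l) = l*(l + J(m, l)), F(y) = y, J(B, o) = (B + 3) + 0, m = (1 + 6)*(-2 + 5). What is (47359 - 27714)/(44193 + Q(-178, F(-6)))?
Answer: 3929/8817 ≈ 0.44562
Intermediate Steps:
m = 21 (m = 7*3 = 21)
J(B, o) = 3 + B (J(B, o) = (3 + B) + 0 = 3 + B)
Q(z, l) = l*(24 + l) (Q(z, l) = l*(l + (3 + 21)) = l*(l + 24) = l*(24 + l))
(47359 - 27714)/(44193 + Q(-178, F(-6))) = (47359 - 27714)/(44193 - 6*(24 - 6)) = 19645/(44193 - 6*18) = 19645/(44193 - 108) = 19645/44085 = 19645*(1/44085) = 3929/8817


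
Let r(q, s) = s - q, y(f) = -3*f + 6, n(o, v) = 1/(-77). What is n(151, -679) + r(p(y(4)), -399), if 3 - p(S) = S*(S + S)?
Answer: -25411/77 ≈ -330.01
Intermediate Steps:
n(o, v) = -1/77
y(f) = 6 - 3*f
p(S) = 3 - 2*S**2 (p(S) = 3 - S*(S + S) = 3 - S*2*S = 3 - 2*S**2)
n(151, -679) + r(p(y(4)), -399) = -1/77 + (-399 - (3 - 2*(6 - 3*4)**2)) = -1/77 + (-399 - (3 - 2*(6 - 12)**2)) = -1/77 + (-399 - (3 - 2*(-6)**2)) = -1/77 + (-399 - (3 - 2*36)) = -1/77 + (-399 - (3 - 72)) = -1/77 + (-399 - 1*(-69)) = -1/77 + (-399 + 69) = -1/77 - 330 = -25411/77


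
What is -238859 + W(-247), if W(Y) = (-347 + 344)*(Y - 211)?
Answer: -237485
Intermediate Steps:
W(Y) = 633 - 3*Y (W(Y) = -3*(-211 + Y) = 633 - 3*Y)
-238859 + W(-247) = -238859 + (633 - 3*(-247)) = -238859 + (633 + 741) = -238859 + 1374 = -237485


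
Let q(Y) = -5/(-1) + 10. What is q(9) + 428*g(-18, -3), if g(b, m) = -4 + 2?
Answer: -841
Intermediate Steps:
q(Y) = 15 (q(Y) = -5*(-1) + 10 = 5 + 10 = 15)
g(b, m) = -2
q(9) + 428*g(-18, -3) = 15 + 428*(-2) = 15 - 856 = -841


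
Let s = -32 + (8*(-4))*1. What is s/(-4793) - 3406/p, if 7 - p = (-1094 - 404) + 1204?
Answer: -16305694/1442693 ≈ -11.302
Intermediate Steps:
p = 301 (p = 7 - ((-1094 - 404) + 1204) = 7 - (-1498 + 1204) = 7 - 1*(-294) = 7 + 294 = 301)
s = -64 (s = -32 - 32*1 = -32 - 32 = -64)
s/(-4793) - 3406/p = -64/(-4793) - 3406/301 = -64*(-1/4793) - 3406*1/301 = 64/4793 - 3406/301 = -16305694/1442693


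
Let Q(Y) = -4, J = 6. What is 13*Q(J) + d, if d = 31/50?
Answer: -2569/50 ≈ -51.380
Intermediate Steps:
d = 31/50 (d = 31*(1/50) = 31/50 ≈ 0.62000)
13*Q(J) + d = 13*(-4) + 31/50 = -52 + 31/50 = -2569/50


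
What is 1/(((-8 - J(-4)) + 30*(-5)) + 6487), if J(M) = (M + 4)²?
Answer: 1/6329 ≈ 0.00015800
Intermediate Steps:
J(M) = (4 + M)²
1/(((-8 - J(-4)) + 30*(-5)) + 6487) = 1/(((-8 - (4 - 4)²) + 30*(-5)) + 6487) = 1/(((-8 - 1*0²) - 150) + 6487) = 1/(((-8 - 1*0) - 150) + 6487) = 1/(((-8 + 0) - 150) + 6487) = 1/((-8 - 150) + 6487) = 1/(-158 + 6487) = 1/6329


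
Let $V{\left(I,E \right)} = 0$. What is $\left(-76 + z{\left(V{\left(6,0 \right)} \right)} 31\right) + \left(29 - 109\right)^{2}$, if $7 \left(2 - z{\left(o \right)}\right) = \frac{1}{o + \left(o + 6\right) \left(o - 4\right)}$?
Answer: $\frac{1072879}{168} \approx 6386.2$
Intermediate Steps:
$z{\left(o \right)} = 2 - \frac{1}{7 \left(o + \left(-4 + o\right) \left(6 + o\right)\right)}$ ($z{\left(o \right)} = 2 - \frac{1}{7 \left(o + \left(o + 6\right) \left(o - 4\right)\right)} = 2 - \frac{1}{7 \left(o + \left(6 + o\right) \left(-4 + o\right)\right)} = 2 - \frac{1}{7 \left(o + \left(-4 + o\right) \left(6 + o\right)\right)}$)
$\left(-76 + z{\left(V{\left(6,0 \right)} \right)} 31\right) + \left(29 - 109\right)^{2} = \left(-76 + \frac{-337 + 14 \cdot 0^{2} + 42 \cdot 0}{7 \left(-24 + 0^{2} + 3 \cdot 0\right)} 31\right) + \left(29 - 109\right)^{2} = \left(-76 + \frac{-337 + 14 \cdot 0 + 0}{7 \left(-24 + 0 + 0\right)} 31\right) + \left(-80\right)^{2} = \left(-76 + \frac{-337 + 0 + 0}{7 \left(-24\right)} 31\right) + 6400 = \left(-76 + \frac{1}{7} \left(- \frac{1}{24}\right) \left(-337\right) 31\right) + 6400 = \left(-76 + \frac{337}{168} \cdot 31\right) + 6400 = \left(-76 + \frac{10447}{168}\right) + 6400 = - \frac{2321}{168} + 6400 = \frac{1072879}{168}$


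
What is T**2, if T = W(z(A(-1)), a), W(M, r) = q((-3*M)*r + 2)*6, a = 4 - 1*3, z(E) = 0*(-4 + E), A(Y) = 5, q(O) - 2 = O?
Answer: 576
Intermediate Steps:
q(O) = 2 + O
z(E) = 0
a = 1 (a = 4 - 3 = 1)
W(M, r) = 24 - 18*M*r (W(M, r) = (2 + ((-3*M)*r + 2))*6 = (2 + (-3*M*r + 2))*6 = (2 + (2 - 3*M*r))*6 = (4 - 3*M*r)*6 = 24 - 18*M*r)
T = 24 (T = 24 - 18*0*1 = 24 + 0 = 24)
T**2 = 24**2 = 576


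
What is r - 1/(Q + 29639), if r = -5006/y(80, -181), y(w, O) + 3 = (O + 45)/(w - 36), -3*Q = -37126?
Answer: 6940683637/8444881 ≈ 821.88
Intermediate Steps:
Q = 37126/3 (Q = -⅓*(-37126) = 37126/3 ≈ 12375.)
y(w, O) = -3 + (45 + O)/(-36 + w) (y(w, O) = -3 + (O + 45)/(w - 36) = -3 + (45 + O)/(-36 + w))
r = 55066/67 (r = -5006*(-36 + 80)/(153 - 181 - 3*80) = -5006*44/(153 - 181 - 240) = -5006/((1/44)*(-268)) = -5006/(-67/11) = -5006*(-11/67) = 55066/67 ≈ 821.88)
r - 1/(Q + 29639) = 55066/67 - 1/(37126/3 + 29639) = 55066/67 - 1/126043/3 = 55066/67 - 1*3/126043 = 55066/67 - 3/126043 = 6940683637/8444881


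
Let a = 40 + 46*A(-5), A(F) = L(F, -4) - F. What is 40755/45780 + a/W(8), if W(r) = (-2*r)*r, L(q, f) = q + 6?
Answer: -38541/24416 ≈ -1.5785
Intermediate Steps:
L(q, f) = 6 + q
A(F) = 6 (A(F) = (6 + F) - F = 6)
a = 316 (a = 40 + 46*6 = 40 + 276 = 316)
W(r) = -2*r²
40755/45780 + a/W(8) = 40755/45780 + 316/((-2*8²)) = 40755*(1/45780) + 316/((-2*64)) = 2717/3052 + 316/(-128) = 2717/3052 + 316*(-1/128) = 2717/3052 - 79/32 = -38541/24416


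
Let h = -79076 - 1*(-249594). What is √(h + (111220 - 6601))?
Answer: √275137 ≈ 524.54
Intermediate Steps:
h = 170518 (h = -79076 + 249594 = 170518)
√(h + (111220 - 6601)) = √(170518 + (111220 - 6601)) = √(170518 + 104619) = √275137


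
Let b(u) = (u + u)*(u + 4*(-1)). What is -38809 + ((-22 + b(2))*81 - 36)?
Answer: -41275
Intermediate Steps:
b(u) = 2*u*(-4 + u) (b(u) = (2*u)*(u - 4) = (2*u)*(-4 + u) = 2*u*(-4 + u))
-38809 + ((-22 + b(2))*81 - 36) = -38809 + ((-22 + 2*2*(-4 + 2))*81 - 36) = -38809 + ((-22 + 2*2*(-2))*81 - 36) = -38809 + ((-22 - 8)*81 - 36) = -38809 + (-30*81 - 36) = -38809 + (-2430 - 36) = -38809 - 2466 = -41275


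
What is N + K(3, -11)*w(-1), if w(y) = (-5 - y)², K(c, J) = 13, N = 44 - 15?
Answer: 237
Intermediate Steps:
N = 29
N + K(3, -11)*w(-1) = 29 + 13*(5 - 1)² = 29 + 13*4² = 29 + 13*16 = 29 + 208 = 237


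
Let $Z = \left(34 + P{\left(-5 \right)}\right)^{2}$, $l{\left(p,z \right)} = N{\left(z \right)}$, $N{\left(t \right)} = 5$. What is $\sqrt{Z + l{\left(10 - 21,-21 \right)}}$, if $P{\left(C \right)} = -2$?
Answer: $7 \sqrt{21} \approx 32.078$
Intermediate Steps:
$l{\left(p,z \right)} = 5$
$Z = 1024$ ($Z = \left(34 - 2\right)^{2} = 32^{2} = 1024$)
$\sqrt{Z + l{\left(10 - 21,-21 \right)}} = \sqrt{1024 + 5} = \sqrt{1029} = 7 \sqrt{21}$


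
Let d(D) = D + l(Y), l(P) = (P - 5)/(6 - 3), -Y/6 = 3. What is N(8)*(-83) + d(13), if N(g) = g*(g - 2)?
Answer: -11936/3 ≈ -3978.7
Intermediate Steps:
Y = -18 (Y = -6*3 = -18)
l(P) = -5/3 + P/3 (l(P) = (-5 + P)/3 = (-5 + P)*(⅓) = -5/3 + P/3)
d(D) = -23/3 + D (d(D) = D + (-5/3 + (⅓)*(-18)) = D + (-5/3 - 6) = D - 23/3 = -23/3 + D)
N(g) = g*(-2 + g)
N(8)*(-83) + d(13) = (8*(-2 + 8))*(-83) + (-23/3 + 13) = (8*6)*(-83) + 16/3 = 48*(-83) + 16/3 = -3984 + 16/3 = -11936/3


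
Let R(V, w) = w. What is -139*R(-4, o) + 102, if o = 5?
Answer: -593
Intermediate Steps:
-139*R(-4, o) + 102 = -139*5 + 102 = -695 + 102 = -593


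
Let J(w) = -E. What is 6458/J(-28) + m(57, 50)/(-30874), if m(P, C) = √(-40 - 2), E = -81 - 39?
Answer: 3229/60 - I*√42/30874 ≈ 53.817 - 0.00020991*I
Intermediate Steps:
E = -120
J(w) = 120 (J(w) = -1*(-120) = 120)
m(P, C) = I*√42 (m(P, C) = √(-42) = I*√42)
6458/J(-28) + m(57, 50)/(-30874) = 6458/120 + (I*√42)/(-30874) = 6458*(1/120) + (I*√42)*(-1/30874) = 3229/60 - I*√42/30874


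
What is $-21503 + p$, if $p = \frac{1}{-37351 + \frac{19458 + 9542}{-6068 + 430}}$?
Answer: $- \frac{2264415757226}{105306969} \approx -21503.0$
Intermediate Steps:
$p = - \frac{2819}{105306969}$ ($p = \frac{1}{-37351 + \frac{29000}{-5638}} = \frac{1}{-37351 + 29000 \left(- \frac{1}{5638}\right)} = \frac{1}{-37351 - \frac{14500}{2819}} = \frac{1}{- \frac{105306969}{2819}} = - \frac{2819}{105306969} \approx -2.6769 \cdot 10^{-5}$)
$-21503 + p = -21503 - \frac{2819}{105306969} = - \frac{2264415757226}{105306969}$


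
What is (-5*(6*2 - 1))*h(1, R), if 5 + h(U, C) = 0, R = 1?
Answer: 275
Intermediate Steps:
h(U, C) = -5 (h(U, C) = -5 + 0 = -5)
(-5*(6*2 - 1))*h(1, R) = -5*(6*2 - 1)*(-5) = -5*(12 - 1)*(-5) = -5*11*(-5) = -55*(-5) = 275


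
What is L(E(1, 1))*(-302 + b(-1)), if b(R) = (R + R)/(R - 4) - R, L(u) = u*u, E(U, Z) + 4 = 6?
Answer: -6012/5 ≈ -1202.4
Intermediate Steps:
E(U, Z) = 2 (E(U, Z) = -4 + 6 = 2)
L(u) = u**2
b(R) = -R + 2*R/(-4 + R) (b(R) = (2*R)/(-4 + R) - R = 2*R/(-4 + R) - R = -R + 2*R/(-4 + R))
L(E(1, 1))*(-302 + b(-1)) = 2**2*(-302 - (6 - 1*(-1))/(-4 - 1)) = 4*(-302 - 1*(6 + 1)/(-5)) = 4*(-302 - 1*(-1/5)*7) = 4*(-302 + 7/5) = 4*(-1503/5) = -6012/5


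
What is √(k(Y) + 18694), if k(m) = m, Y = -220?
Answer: √18474 ≈ 135.92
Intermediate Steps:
√(k(Y) + 18694) = √(-220 + 18694) = √18474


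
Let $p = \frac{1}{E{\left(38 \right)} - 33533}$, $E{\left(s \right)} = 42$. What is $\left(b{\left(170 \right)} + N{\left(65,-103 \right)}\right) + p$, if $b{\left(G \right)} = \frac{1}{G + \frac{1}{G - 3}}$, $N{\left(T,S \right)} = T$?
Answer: $\frac{61810358371}{950842981} \approx 65.006$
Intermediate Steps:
$b{\left(G \right)} = \frac{1}{G + \frac{1}{-3 + G}}$
$p = - \frac{1}{33491}$ ($p = \frac{1}{42 - 33533} = \frac{1}{-33491} = - \frac{1}{33491} \approx -2.9859 \cdot 10^{-5}$)
$\left(b{\left(170 \right)} + N{\left(65,-103 \right)}\right) + p = \left(\frac{-3 + 170}{1 + 170^{2} - 510} + 65\right) - \frac{1}{33491} = \left(\frac{1}{1 + 28900 - 510} \cdot 167 + 65\right) - \frac{1}{33491} = \left(\frac{1}{28391} \cdot 167 + 65\right) - \frac{1}{33491} = \left(\frac{167}{28391} + 65\right) - \frac{1}{33491} = \frac{1845582}{28391} - \frac{1}{33491} = \frac{61810358371}{950842981}$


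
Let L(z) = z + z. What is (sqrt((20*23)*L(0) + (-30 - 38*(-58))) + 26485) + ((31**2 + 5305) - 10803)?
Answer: 21948 + sqrt(2174) ≈ 21995.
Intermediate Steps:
L(z) = 2*z
(sqrt((20*23)*L(0) + (-30 - 38*(-58))) + 26485) + ((31**2 + 5305) - 10803) = (sqrt((20*23)*(2*0) + (-30 - 38*(-58))) + 26485) + ((31**2 + 5305) - 10803) = (sqrt(460*0 + (-30 + 2204)) + 26485) + ((961 + 5305) - 10803) = (sqrt(0 + 2174) + 26485) + (6266 - 10803) = (sqrt(2174) + 26485) - 4537 = (26485 + sqrt(2174)) - 4537 = 21948 + sqrt(2174)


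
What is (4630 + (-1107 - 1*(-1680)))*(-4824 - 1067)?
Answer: -30650873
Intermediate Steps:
(4630 + (-1107 - 1*(-1680)))*(-4824 - 1067) = (4630 + (-1107 + 1680))*(-5891) = (4630 + 573)*(-5891) = 5203*(-5891) = -30650873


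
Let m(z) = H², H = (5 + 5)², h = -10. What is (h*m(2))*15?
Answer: -1500000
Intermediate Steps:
H = 100 (H = 10² = 100)
m(z) = 10000 (m(z) = 100² = 10000)
(h*m(2))*15 = -10*10000*15 = -100000*15 = -1500000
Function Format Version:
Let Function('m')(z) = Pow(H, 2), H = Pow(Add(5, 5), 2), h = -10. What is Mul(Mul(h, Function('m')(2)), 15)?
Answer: -1500000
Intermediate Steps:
H = 100 (H = Pow(10, 2) = 100)
Function('m')(z) = 10000 (Function('m')(z) = Pow(100, 2) = 10000)
Mul(Mul(h, Function('m')(2)), 15) = Mul(Mul(-10, 10000), 15) = Mul(-100000, 15) = -1500000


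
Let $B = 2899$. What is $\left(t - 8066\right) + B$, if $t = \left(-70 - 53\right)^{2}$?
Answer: $9962$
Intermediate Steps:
$t = 15129$ ($t = \left(-123\right)^{2} = 15129$)
$\left(t - 8066\right) + B = \left(15129 - 8066\right) + 2899 = 7063 + 2899 = 9962$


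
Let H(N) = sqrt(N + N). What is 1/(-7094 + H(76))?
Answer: -3547/25162342 - sqrt(38)/25162342 ≈ -0.00014121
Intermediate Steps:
H(N) = sqrt(2)*sqrt(N) (H(N) = sqrt(2*N) = sqrt(2)*sqrt(N))
1/(-7094 + H(76)) = 1/(-7094 + sqrt(2)*sqrt(76)) = 1/(-7094 + sqrt(2)*(2*sqrt(19))) = 1/(-7094 + 2*sqrt(38))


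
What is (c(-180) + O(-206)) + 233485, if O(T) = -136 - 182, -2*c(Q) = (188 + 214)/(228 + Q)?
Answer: 3730605/16 ≈ 2.3316e+5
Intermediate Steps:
c(Q) = -201/(228 + Q) (c(Q) = -(188 + 214)/(2*(228 + Q)) = -201/(228 + Q))
O(T) = -318
(c(-180) + O(-206)) + 233485 = (-201/(228 - 180) - 318) + 233485 = (-201/48 - 318) + 233485 = (-201*1/48 - 318) + 233485 = (-67/16 - 318) + 233485 = -5155/16 + 233485 = 3730605/16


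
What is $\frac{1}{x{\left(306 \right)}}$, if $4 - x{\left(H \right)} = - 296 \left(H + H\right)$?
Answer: $\frac{1}{181156} \approx 5.5201 \cdot 10^{-6}$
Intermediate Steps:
$x{\left(H \right)} = 4 + 592 H$ ($x{\left(H \right)} = 4 - - 296 \left(H + H\right) = 4 - - 296 \cdot 2 H = 4 - - 592 H = 4 + 592 H$)
$\frac{1}{x{\left(306 \right)}} = \frac{1}{4 + 592 \cdot 306} = \frac{1}{4 + 181152} = \frac{1}{181156}$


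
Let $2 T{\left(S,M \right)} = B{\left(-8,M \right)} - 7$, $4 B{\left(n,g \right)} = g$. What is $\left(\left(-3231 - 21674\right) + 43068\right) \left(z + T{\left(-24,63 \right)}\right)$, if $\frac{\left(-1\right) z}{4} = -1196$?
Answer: $\frac{695770041}{8} \approx 8.6971 \cdot 10^{7}$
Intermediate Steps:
$z = 4784$ ($z = \left(-4\right) \left(-1196\right) = 4784$)
$B{\left(n,g \right)} = \frac{g}{4}$
$T{\left(S,M \right)} = - \frac{7}{2} + \frac{M}{8}$ ($T{\left(S,M \right)} = \frac{\frac{M}{4} - 7}{2} = \frac{-7 + \frac{M}{4}}{2} = - \frac{7}{2} + \frac{M}{8}$)
$\left(\left(-3231 - 21674\right) + 43068\right) \left(z + T{\left(-24,63 \right)}\right) = \left(\left(-3231 - 21674\right) + 43068\right) \left(4784 + \left(- \frac{7}{2} + \frac{1}{8} \cdot 63\right)\right) = \left(\left(-3231 - 21674\right) + 43068\right) \left(4784 + \left(- \frac{7}{2} + \frac{63}{8}\right)\right) = \left(-24905 + 43068\right) \left(4784 + \frac{35}{8}\right) = 18163 \cdot \frac{38307}{8} = \frac{695770041}{8}$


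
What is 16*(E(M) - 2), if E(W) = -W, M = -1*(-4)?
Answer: -96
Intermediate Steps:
M = 4
16*(E(M) - 2) = 16*(-1*4 - 2) = 16*(-4 - 2) = 16*(-6) = -96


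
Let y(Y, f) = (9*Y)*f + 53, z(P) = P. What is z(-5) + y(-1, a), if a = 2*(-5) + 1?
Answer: 129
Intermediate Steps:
a = -9 (a = -10 + 1 = -9)
y(Y, f) = 53 + 9*Y*f (y(Y, f) = 9*Y*f + 53 = 53 + 9*Y*f)
z(-5) + y(-1, a) = -5 + (53 + 9*(-1)*(-9)) = -5 + (53 + 81) = -5 + 134 = 129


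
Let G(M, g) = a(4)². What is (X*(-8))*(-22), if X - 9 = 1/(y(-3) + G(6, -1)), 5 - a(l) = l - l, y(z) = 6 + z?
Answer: 11132/7 ≈ 1590.3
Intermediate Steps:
a(l) = 5 (a(l) = 5 - (l - l) = 5 - 1*0 = 5 + 0 = 5)
G(M, g) = 25 (G(M, g) = 5² = 25)
X = 253/28 (X = 9 + 1/((6 - 3) + 25) = 9 + 1/(3 + 25) = 9 + 1/28 = 253/28 ≈ 9.0357)
(X*(-8))*(-22) = ((253/28)*(-8))*(-22) = -506/7*(-22) = 11132/7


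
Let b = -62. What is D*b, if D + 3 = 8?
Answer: -310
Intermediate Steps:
D = 5 (D = -3 + 8 = 5)
D*b = 5*(-62) = -310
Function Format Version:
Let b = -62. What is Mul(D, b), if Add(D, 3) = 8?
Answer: -310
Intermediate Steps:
D = 5 (D = Add(-3, 8) = 5)
Mul(D, b) = Mul(5, -62) = -310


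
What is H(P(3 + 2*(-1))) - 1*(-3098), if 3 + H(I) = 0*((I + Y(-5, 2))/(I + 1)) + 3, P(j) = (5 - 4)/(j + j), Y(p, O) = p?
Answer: 3098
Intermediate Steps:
P(j) = 1/(2*j)
H(I) = 0 (H(I) = -3 + (0*((I - 5)/(I + 1)) + 3) = -3 + (0*((-5 + I)/(1 + I)) + 3) = -3 + (0 + 3) = -3 + 3 = 0)
H(P(3 + 2*(-1))) - 1*(-3098) = 0 - 1*(-3098) = 0 + 3098 = 3098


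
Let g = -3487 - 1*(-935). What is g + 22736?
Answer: 20184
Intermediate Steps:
g = -2552 (g = -3487 + 935 = -2552)
g + 22736 = -2552 + 22736 = 20184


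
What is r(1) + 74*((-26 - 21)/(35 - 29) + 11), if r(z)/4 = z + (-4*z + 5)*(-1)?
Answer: 703/3 ≈ 234.33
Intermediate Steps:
r(z) = -20 + 20*z (r(z) = 4*(z + (-4*z + 5)*(-1)) = 4*(z + (5 - 4*z)*(-1)) = 4*(z + (-5 + 4*z)) = 4*(-5 + 5*z) = -20 + 20*z)
r(1) + 74*((-26 - 21)/(35 - 29) + 11) = (-20 + 20*1) + 74*((-26 - 21)/(35 - 29) + 11) = (-20 + 20) + 74*(-47/6 + 11) = 0 + 74*(-47*⅙ + 11) = 0 + 74*(-47/6 + 11) = 0 + 74*(19/6) = 0 + 703/3 = 703/3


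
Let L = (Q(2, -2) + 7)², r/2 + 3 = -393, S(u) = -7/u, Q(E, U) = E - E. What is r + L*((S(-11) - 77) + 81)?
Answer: -6213/11 ≈ -564.82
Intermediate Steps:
Q(E, U) = 0
r = -792 (r = -6 + 2*(-393) = -6 - 786 = -792)
L = 49 (L = (0 + 7)² = 7² = 49)
r + L*((S(-11) - 77) + 81) = -792 + 49*((-7/(-11) - 77) + 81) = -792 + 49*((-7*(-1/11) - 77) + 81) = -792 + 49*((7/11 - 77) + 81) = -792 + 49*(-840/11 + 81) = -792 + 49*(51/11) = -792 + 2499/11 = -6213/11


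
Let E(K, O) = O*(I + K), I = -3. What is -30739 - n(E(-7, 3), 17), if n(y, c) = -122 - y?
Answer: -30647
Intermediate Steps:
E(K, O) = O*(-3 + K)
-30739 - n(E(-7, 3), 17) = -30739 - (-122 - 3*(-3 - 7)) = -30739 - (-122 - 3*(-10)) = -30739 - (-122 - 1*(-30)) = -30739 - (-122 + 30) = -30739 - 1*(-92) = -30739 + 92 = -30647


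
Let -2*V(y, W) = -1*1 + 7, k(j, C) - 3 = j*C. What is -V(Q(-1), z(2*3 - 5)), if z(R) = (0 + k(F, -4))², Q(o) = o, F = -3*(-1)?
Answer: 3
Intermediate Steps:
F = 3
k(j, C) = 3 + C*j (k(j, C) = 3 + j*C = 3 + C*j)
z(R) = 81 (z(R) = (0 + (3 - 4*3))² = (0 + (3 - 12))² = (0 - 9)² = (-9)² = 81)
V(y, W) = -3 (V(y, W) = -(-1*1 + 7)/2 = -(-1 + 7)/2 = -½*6 = -3)
-V(Q(-1), z(2*3 - 5)) = -1*(-3) = 3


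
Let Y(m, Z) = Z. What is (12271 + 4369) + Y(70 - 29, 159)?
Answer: 16799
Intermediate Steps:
(12271 + 4369) + Y(70 - 29, 159) = (12271 + 4369) + 159 = 16640 + 159 = 16799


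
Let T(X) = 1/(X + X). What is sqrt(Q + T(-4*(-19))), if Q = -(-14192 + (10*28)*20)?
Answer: sqrt(49627430)/76 ≈ 92.693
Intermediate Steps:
T(X) = 1/(2*X)
Q = 8592 (Q = -(-14192 + 280*20) = -(-14192 + 5600) = -1*(-8592) = 8592)
sqrt(Q + T(-4*(-19))) = sqrt(8592 + 1/(2*((-4*(-19))))) = sqrt(8592 + (1/2)/76) = sqrt(8592 + (1/2)*(1/76)) = sqrt(8592 + 1/152) = sqrt(1305985/152) = sqrt(49627430)/76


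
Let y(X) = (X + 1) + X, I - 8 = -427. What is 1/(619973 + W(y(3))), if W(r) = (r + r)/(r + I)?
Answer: 206/127714431 ≈ 1.6130e-6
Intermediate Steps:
I = -419 (I = 8 - 427 = -419)
y(X) = 1 + 2*X (y(X) = (1 + X) + X = 1 + 2*X)
W(r) = 2*r/(-419 + r) (W(r) = (r + r)/(r - 419) = (2*r)/(-419 + r) = 2*r/(-419 + r))
1/(619973 + W(y(3))) = 1/(619973 + 2*(1 + 2*3)/(-419 + (1 + 2*3))) = 1/(619973 + 2*(1 + 6)/(-419 + (1 + 6))) = 1/(619973 + 2*7/(-419 + 7)) = 1/(619973 + 2*7/(-412)) = 1/(619973 + 2*7*(-1/412)) = 1/(619973 - 7/206) = 1/(127714431/206) = 206/127714431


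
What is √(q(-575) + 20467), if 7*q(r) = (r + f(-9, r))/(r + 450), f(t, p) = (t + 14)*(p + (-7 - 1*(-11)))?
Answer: √511773/5 ≈ 143.08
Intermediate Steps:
f(t, p) = (4 + p)*(14 + t) (f(t, p) = (14 + t)*(p + (-7 + 11)) = (14 + t)*(p + 4) = (14 + t)*(4 + p) = (4 + p)*(14 + t))
q(r) = (20 + 6*r)/(7*(450 + r)) (q(r) = ((r + (56 + 4*(-9) + 14*r + r*(-9)))/(r + 450))/7 = ((r + (56 - 36 + 14*r - 9*r))/(450 + r))/7 = ((r + (20 + 5*r))/(450 + r))/7 = ((20 + 6*r)/(450 + r))/7 = (20 + 6*r)/(7*(450 + r)))
√(q(-575) + 20467) = √(2*(10 + 3*(-575))/(7*(450 - 575)) + 20467) = √((2/7)*(10 - 1725)/(-125) + 20467) = √((2/7)*(-1/125)*(-1715) + 20467) = √(98/25 + 20467) = √(511773/25) = √511773/5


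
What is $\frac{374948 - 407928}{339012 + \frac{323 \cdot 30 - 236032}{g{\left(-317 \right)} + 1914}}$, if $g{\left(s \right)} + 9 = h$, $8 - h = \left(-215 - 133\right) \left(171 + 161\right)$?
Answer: $- \frac{1936734010}{19908197023} \approx -0.097283$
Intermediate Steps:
$h = 115544$ ($h = 8 - \left(-215 - 133\right) \left(171 + 161\right) = 8 - \left(-348\right) 332 = 8 - -115536 = 8 + 115536 = 115544$)
$g{\left(s \right)} = 115535$ ($g{\left(s \right)} = -9 + 115544 = 115535$)
$\frac{374948 - 407928}{339012 + \frac{323 \cdot 30 - 236032}{g{\left(-317 \right)} + 1914}} = \frac{374948 - 407928}{339012 + \frac{323 \cdot 30 - 236032}{115535 + 1914}} = - \frac{32980}{339012 + \frac{9690 - 236032}{117449}} = - \frac{32980}{339012 - \frac{226342}{117449}} = - \frac{32980}{\frac{39816394046}{117449}} = \left(-32980\right) \frac{117449}{39816394046} = - \frac{1936734010}{19908197023}$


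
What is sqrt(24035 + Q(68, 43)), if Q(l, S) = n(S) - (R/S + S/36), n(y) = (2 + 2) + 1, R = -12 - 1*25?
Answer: sqrt(1600176329)/258 ≈ 155.05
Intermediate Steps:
R = -37 (R = -12 - 25 = -37)
n(y) = 5 (n(y) = 4 + 1 = 5)
Q(l, S) = 5 + 37/S - S/36 (Q(l, S) = 5 - (-37/S + S/36) = 5 + (37/S - S/36) = 5 + 37/S - S/36)
sqrt(24035 + Q(68, 43)) = sqrt(24035 + (5 + 37/43 - 1/36*43)) = sqrt(24035 + (5 + 37*(1/43) - 43/36)) = sqrt(24035 + (5 + 37/43 - 43/36)) = sqrt(24035 + 7223/1548) = sqrt(37213403/1548) = sqrt(1600176329)/258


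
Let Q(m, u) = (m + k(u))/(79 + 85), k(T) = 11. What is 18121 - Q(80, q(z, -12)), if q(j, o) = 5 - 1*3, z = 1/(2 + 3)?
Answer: 2971753/164 ≈ 18120.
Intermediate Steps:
z = ⅕ (z = 1/5 = ⅕ ≈ 0.20000)
q(j, o) = 2 (q(j, o) = 5 - 3 = 2)
Q(m, u) = 11/164 + m/164 (Q(m, u) = (m + 11)/(79 + 85) = (11 + m)/164 = (11 + m)*(1/164) = 11/164 + m/164)
18121 - Q(80, q(z, -12)) = 18121 - (11/164 + (1/164)*80) = 18121 - (11/164 + 20/41) = 18121 - 1*91/164 = 18121 - 91/164 = 2971753/164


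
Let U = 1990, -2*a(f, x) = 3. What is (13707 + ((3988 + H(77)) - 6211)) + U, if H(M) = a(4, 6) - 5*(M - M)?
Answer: 26945/2 ≈ 13473.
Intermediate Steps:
a(f, x) = -3/2 (a(f, x) = -1/2*3 = -3/2)
H(M) = -3/2 (H(M) = -3/2 - 5*(M - M) = -3/2 - 5*0 = -3/2 + 0 = -3/2)
(13707 + ((3988 + H(77)) - 6211)) + U = (13707 + ((3988 - 3/2) - 6211)) + 1990 = (13707 + (7973/2 - 6211)) + 1990 = (13707 - 4449/2) + 1990 = 22965/2 + 1990 = 26945/2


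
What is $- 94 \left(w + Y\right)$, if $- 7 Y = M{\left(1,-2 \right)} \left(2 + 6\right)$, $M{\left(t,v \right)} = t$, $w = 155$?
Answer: $- \frac{101238}{7} \approx -14463.0$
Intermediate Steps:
$Y = - \frac{8}{7}$ ($Y = - \frac{1 \left(2 + 6\right)}{7} = - \frac{1 \cdot 8}{7} = \left(- \frac{1}{7}\right) 8 = - \frac{8}{7} \approx -1.1429$)
$- 94 \left(w + Y\right) = - 94 \left(155 - \frac{8}{7}\right) = \left(-94\right) \frac{1077}{7} = - \frac{101238}{7}$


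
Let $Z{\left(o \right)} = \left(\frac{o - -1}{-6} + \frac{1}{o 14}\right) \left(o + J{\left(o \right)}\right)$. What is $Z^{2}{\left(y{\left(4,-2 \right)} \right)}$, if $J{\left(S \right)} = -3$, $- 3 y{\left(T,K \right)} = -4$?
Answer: $\frac{714025}{2286144} \approx 0.31233$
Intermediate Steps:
$y{\left(T,K \right)} = \frac{4}{3}$ ($y{\left(T,K \right)} = \left(- \frac{1}{3}\right) \left(-4\right) = \frac{4}{3}$)
$Z{\left(o \right)} = \left(-3 + o\right) \left(- \frac{1}{6} - \frac{o}{6} + \frac{1}{14 o}\right)$ ($Z{\left(o \right)} = \left(\frac{o - -1}{-6} + \frac{1}{o 14}\right) \left(o - 3\right) = \left(\left(o + 1\right) \left(- \frac{1}{6}\right) + \frac{1}{o} \frac{1}{14}\right) \left(-3 + o\right) = \left(\left(1 + o\right) \left(- \frac{1}{6}\right) + \frac{1}{14 o}\right) \left(-3 + o\right) = \left(\left(- \frac{1}{6} - \frac{o}{6}\right) + \frac{1}{14 o}\right) \left(-3 + o\right) = \left(- \frac{1}{6} - \frac{o}{6} + \frac{1}{14 o}\right) \left(-3 + o\right) = \left(-3 + o\right) \left(- \frac{1}{6} - \frac{o}{6} + \frac{1}{14 o}\right)$)
$Z^{2}{\left(y{\left(4,-2 \right)} \right)} = \left(\frac{-9 + \frac{4 \left(24 - 7 \left(\frac{4}{3}\right)^{2} + 14 \cdot \frac{4}{3}\right)}{3}}{42 \cdot \frac{4}{3}}\right)^{2} = \left(\frac{1}{42} \cdot \frac{3}{4} \left(-9 + \frac{4 \left(24 - \frac{112}{9} + \frac{56}{3}\right)}{3}\right)\right)^{2} = \left(\frac{1}{42} \cdot \frac{3}{4} \left(-9 + \frac{4}{3} \cdot \frac{272}{9}\right)\right)^{2} = \left(\frac{1}{42} \cdot \frac{3}{4} \left(-9 + \frac{1088}{27}\right)\right)^{2} = \left(\frac{1}{42} \cdot \frac{3}{4} \cdot \frac{845}{27}\right)^{2} = \left(\frac{845}{1512}\right)^{2} = \frac{714025}{2286144}$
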